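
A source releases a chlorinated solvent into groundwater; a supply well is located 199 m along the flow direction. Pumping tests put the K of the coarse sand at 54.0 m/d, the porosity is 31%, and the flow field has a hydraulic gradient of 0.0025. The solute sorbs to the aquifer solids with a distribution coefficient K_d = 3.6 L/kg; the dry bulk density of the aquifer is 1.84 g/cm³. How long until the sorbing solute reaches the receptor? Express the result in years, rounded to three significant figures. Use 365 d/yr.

Specific discharge q = 54.0 × 0.0025 = 0.1350 m/d
v = Ki/n = 54.0·0.0025/0.31 = 0.4355 m/d
Retardation R = 1 + ρ_b·K_d/n = 1 + 1.84×3.6/0.31 = 22.37
Contaminant velocity v_c = v/R = 0.4355/22.37 = 0.01947 m/d
t = L/v_c = 199/0.01947 = 10220 d
   = 10220/365 = 28.0 yr

28.0 years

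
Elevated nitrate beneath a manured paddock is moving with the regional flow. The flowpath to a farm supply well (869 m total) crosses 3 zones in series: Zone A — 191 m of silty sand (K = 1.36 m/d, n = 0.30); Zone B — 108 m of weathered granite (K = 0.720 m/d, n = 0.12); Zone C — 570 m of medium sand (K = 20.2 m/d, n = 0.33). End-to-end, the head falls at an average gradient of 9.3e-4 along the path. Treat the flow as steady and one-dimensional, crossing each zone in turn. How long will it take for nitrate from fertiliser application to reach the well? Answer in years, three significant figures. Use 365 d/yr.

279 years

Steady 1-D flow in series ⇒ the Darcy flux q is identical in every zone and the zone head losses add (resistances L/K in series).
Σ(L/K) = 191/1.36 + 108/0.720 + 570/20.2 = 140.4 + 150.0 + 28.22 = 318.7 d
K_eq = L_total / Σ(L/K) = 869 / 318.7 = 2.727 m/d
q = K_eq · i = 2.727 × 9.3e-4 = 0.002536 m/d (same in every zone)
Zone A: v = q/n = 0.002536/0.30 = 0.008454 m/d → t_A = 191/0.008454 = 22590 d
Zone B: v = q/n = 0.002536/0.12 = 0.02113 m/d → t_B = 108/0.02113 = 5110 d
Zone C: v = q/n = 0.002536/0.33 = 0.007685 m/d → t_C = 570/0.007685 = 74170 d
Total t = 22590 + 5110 + 74170 = 101900 d
   = 101900 / 365 = 279 yr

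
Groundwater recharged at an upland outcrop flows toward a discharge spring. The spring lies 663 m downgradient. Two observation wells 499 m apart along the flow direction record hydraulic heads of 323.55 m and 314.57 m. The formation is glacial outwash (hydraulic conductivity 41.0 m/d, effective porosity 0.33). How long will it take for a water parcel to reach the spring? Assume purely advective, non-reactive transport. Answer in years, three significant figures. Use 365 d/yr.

Hydraulic gradient i = (323.55 − 314.57) / 499 = 8.98 / 499 = 0.01800
Darcy flux q = K·i = 41.0 × 0.01800 = 0.7378 m/d
Seepage velocity v = q / n = 0.7378 / 0.33 = 2.236 m/d
t = L / v = 663 / 2.236 = 296.5 d
   = 296.5 / 365 = 0.812 yr

0.812 years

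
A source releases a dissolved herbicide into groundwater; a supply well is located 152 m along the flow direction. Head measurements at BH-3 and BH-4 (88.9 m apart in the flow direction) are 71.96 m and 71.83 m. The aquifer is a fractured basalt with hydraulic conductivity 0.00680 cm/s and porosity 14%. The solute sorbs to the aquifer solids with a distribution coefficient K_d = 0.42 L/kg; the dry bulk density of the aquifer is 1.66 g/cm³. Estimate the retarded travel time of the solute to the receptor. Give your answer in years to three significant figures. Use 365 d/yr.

40.6 years

Hydraulic gradient i = (71.96 − 71.83) / 88.9 = 0.13 / 88.9 = 0.001462
K = 0.00680 cm/s × 864 = 5.875 m/d
q = Ki = 5.875 × 0.001462 = 0.008591 m/d
v = Ki/n = 5.875·0.001462/0.14 = 0.06137 m/d
Retardation R = 1 + ρ_b·K_d/n = 1 + 1.66×0.42/0.14 = 5.980
Contaminant velocity v_c = v/R = 0.06137/5.980 = 0.01026 m/d
t = L/v_c = 152/0.01026 = 14810 d
   = 14810/365 = 40.6 yr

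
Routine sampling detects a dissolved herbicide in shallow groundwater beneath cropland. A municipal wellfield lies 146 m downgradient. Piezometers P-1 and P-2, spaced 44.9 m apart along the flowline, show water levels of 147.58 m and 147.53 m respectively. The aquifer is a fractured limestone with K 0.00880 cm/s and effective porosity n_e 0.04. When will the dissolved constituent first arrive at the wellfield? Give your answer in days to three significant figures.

Hydraulic gradient i = (147.58 − 147.53) / 44.9 = 0.05 / 44.9 = 0.001114
K = 0.00880 cm/s × 864 = 7.603 m/d
Specific discharge q = 7.603 × 0.001114 = 0.008467 m/d
v = Ki/n = 7.603·0.001114/0.04 = 0.2117 m/d
t = L / v = 146 / 0.2117 = 689.8 d

690 days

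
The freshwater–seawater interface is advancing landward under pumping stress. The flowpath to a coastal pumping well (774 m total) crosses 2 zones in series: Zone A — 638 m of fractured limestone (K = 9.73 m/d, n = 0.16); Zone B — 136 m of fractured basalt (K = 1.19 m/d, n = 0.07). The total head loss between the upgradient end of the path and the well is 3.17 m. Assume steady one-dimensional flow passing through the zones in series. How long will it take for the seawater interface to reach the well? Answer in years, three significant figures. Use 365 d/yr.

17.3 years

Steady 1-D flow in series ⇒ the Darcy flux q is identical in every zone and the zone head losses add (resistances L/K in series).
Σ(L/K) = 638/9.73 + 136/1.19 = 65.57 + 114.3 = 179.9 d
q = ΔH / Σ(L/K) = 3.17 / 179.9 = 0.01763 m/d (same in every zone)
Zone A: v = q/n = 0.01763/0.16 = 0.1102 m/d → t_A = 638/0.1102 = 5792 d
Zone B: v = q/n = 0.01763/0.07 = 0.2518 m/d → t_B = 136/0.2518 = 540.1 d
Total t = 5792 + 540.1 = 6332 d
   = 6332 / 365 = 17.3 yr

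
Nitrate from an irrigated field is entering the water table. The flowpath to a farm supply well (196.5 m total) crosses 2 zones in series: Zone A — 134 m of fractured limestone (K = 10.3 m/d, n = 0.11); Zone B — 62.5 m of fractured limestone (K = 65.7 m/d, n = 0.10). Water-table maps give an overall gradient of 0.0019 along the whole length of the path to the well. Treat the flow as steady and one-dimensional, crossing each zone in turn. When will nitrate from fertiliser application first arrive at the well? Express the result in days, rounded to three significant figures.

Steady 1-D flow in series ⇒ the Darcy flux q is identical in every zone and the zone head losses add (resistances L/K in series).
Σ(L/K) = 134/10.3 + 62.5/65.7 = 13.01 + 0.9513 = 13.96 d
K_eq = L_total / Σ(L/K) = 196.5 / 13.96 = 14.07 m/d
q = K_eq · i = 14.07 × 0.0019 = 0.02674 m/d (same in every zone)
Zone A: v = q/n = 0.02674/0.11 = 0.2431 m/d → t_A = 134/0.2431 = 551.2 d
Zone B: v = q/n = 0.02674/0.10 = 0.2674 m/d → t_B = 62.5/0.2674 = 233.7 d
Total t = 551.2 + 233.7 = 784.9 d

785 days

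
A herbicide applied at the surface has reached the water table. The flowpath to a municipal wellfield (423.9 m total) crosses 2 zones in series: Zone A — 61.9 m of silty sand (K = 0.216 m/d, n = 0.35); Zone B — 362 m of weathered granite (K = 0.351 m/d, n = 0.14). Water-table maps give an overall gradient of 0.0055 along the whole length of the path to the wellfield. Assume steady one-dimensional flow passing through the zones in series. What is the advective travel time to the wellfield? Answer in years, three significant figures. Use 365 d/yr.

112 years

Continuity: the same q passes through each zone, so ΔH = q·Σ(L_j/K_j) — the zones act as resistances in series.
Σ(L/K) = 61.9/0.216 + 362/0.351 = 286.6 + 1031 = 1318 d
K_eq = L_total / Σ(L/K) = 423.9 / 1318 = 0.3216 m/d
q = K_eq · i = 0.3216 × 0.0055 = 0.001769 m/d (same in every zone)
Zone A: v = q/n = 0.001769/0.35 = 0.005054 m/d → t_A = 61.9/0.005054 = 12250 d
Zone B: v = q/n = 0.001769/0.14 = 0.01264 m/d → t_B = 362/0.01264 = 28650 d
Total t = 12250 + 28650 = 40890 d
   = 40890 / 365 = 112 yr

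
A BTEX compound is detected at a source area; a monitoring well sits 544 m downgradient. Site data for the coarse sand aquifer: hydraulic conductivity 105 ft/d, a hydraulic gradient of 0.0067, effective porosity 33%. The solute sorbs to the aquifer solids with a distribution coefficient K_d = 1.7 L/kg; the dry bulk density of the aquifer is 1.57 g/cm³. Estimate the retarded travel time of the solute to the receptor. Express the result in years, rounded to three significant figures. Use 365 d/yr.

K = 105 ft/d × 0.3048 = 32.00 m/d
Darcy flux q = K·i = 32.00 × 0.0067 = 0.2144 m/d
Average linear velocity = 0.2144 / 0.33 = 0.6498 m/d
Retardation R = 1 + ρ_b·K_d/n = 1 + 1.57×1.7/0.33 = 9.088
Contaminant velocity v_c = v/R = 0.6498/9.088 = 0.07150 m/d
t = L/v_c = 544/0.07150 = 7608 d
   = 7608/365 = 20.8 yr

20.8 years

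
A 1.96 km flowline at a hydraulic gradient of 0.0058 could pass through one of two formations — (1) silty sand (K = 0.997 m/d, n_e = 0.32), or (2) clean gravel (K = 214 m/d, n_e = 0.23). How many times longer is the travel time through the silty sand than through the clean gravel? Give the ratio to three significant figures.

Unit 1 (silty sand): v = 0.997×0.0058/0.32 = 0.01807 m/d, t = 1960/0.01807 = 108500 d
Unit 2 (clean gravel): v = 214×0.0058/0.23 = 5.397 m/d, t = 1960/5.397 = 363.2 d
t(silty sand) / t(clean gravel) = 108500/363.2 = 299

299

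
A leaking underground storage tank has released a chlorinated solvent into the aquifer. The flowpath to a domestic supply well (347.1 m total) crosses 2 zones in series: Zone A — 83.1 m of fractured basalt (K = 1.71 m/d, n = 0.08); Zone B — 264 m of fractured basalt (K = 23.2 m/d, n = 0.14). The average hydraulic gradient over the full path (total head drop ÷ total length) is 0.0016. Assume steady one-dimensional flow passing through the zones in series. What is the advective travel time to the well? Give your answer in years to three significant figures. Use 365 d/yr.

12.9 years

Steady 1-D flow in series ⇒ the Darcy flux q is identical in every zone and the zone head losses add (resistances L/K in series).
Σ(L/K) = 83.1/1.71 + 264/23.2 = 48.60 + 11.38 = 59.98 d
K_eq = L_total / Σ(L/K) = 347.1 / 59.98 = 5.787 m/d
q = K_eq · i = 5.787 × 0.0016 = 0.009260 m/d (same in every zone)
Zone A: v = q/n = 0.009260/0.08 = 0.1157 m/d → t_A = 83.1/0.1157 = 717.9 d
Zone B: v = q/n = 0.009260/0.14 = 0.06614 m/d → t_B = 264/0.06614 = 3991 d
Total t = 717.9 + 3991 = 4709 d
   = 4709 / 365 = 12.9 yr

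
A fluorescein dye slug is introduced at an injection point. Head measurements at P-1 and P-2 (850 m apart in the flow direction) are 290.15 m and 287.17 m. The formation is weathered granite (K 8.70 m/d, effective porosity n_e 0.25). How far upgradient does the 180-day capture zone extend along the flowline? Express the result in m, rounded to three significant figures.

22.0 m

Hydraulic gradient i = (290.15 − 287.17) / 850 = 2.98 / 850 = 0.003506
Darcy flux q = K·i = 8.70 × 0.003506 = 0.03050 m/d
v = Ki/n = 8.70·0.003506/0.25 = 0.1220 m/d
L = v × T = 0.1220 × 180 = 21.96 m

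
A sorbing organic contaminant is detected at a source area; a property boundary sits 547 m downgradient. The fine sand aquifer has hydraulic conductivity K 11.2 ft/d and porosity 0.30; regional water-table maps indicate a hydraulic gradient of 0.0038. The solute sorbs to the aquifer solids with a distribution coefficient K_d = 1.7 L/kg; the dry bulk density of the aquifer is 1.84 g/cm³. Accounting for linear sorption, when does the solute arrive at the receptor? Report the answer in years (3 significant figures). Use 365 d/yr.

K = 11.2 ft/d × 0.3048 = 3.414 m/d
q = Ki = 3.414 × 0.0038 = 0.01297 m/d
Seepage velocity v = q / n = 0.01297 / 0.30 = 0.04324 m/d
Retardation R = 1 + ρ_b·K_d/n = 1 + 1.84×1.7/0.30 = 11.43
Contaminant velocity v_c = v/R = 0.04324/11.43 = 0.003784 m/d
t = L/v_c = 547/0.003784 = 144500 d
   = 144500/365 = 396 yr

396 years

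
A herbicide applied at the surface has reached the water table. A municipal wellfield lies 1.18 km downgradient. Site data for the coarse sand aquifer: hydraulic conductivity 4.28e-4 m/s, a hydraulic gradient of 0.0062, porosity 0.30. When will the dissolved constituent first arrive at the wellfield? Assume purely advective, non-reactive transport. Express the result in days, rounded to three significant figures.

1540 days

K = 4.28e-4 m/s × 86400 s/d = 36.98 m/d
Darcy flux q = K·i = 36.98 × 0.0062 = 0.2293 m/d
Seepage velocity v = q / n = 0.2293 / 0.30 = 0.7642 m/d
L = 1.18 km = 1180 m
t = L / v = 1180 / 0.7642 = 1544 d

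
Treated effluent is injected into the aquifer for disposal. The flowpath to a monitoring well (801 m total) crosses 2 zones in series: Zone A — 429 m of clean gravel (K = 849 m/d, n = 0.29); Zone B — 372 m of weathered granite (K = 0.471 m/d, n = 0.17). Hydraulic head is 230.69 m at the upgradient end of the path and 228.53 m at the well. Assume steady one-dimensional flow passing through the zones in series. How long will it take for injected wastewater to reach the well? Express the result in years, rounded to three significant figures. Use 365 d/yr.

188 years

Total head drop ΔH = 230.69 − 228.53 = 2.16 m
Continuity: the same q passes through each zone, so ΔH = q·Σ(L_j/K_j) — the zones act as resistances in series.
Σ(L/K) = 429/849 + 372/0.471 = 0.5053 + 789.8 = 790.3 d
q = ΔH / Σ(L/K) = 2.16 / 790.3 = 0.002733 m/d (same in every zone)
Zone A: v = q/n = 0.002733/0.29 = 0.009424 m/d → t_A = 429/0.009424 = 45520 d
Zone B: v = q/n = 0.002733/0.17 = 0.01608 m/d → t_B = 372/0.01608 = 23140 d
Total t = 45520 + 23140 = 68660 d
   = 68660 / 365 = 188 yr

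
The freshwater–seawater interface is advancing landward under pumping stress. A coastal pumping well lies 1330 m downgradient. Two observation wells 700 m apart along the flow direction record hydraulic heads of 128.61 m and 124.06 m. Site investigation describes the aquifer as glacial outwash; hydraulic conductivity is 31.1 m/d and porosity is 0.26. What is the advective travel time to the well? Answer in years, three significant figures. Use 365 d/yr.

Hydraulic gradient i = (128.61 − 124.06) / 700 = 4.55 / 700 = 0.006500
q = Ki = 31.1 × 0.006500 = 0.2022 m/d
Average linear velocity = 0.2022 / 0.26 = 0.7775 m/d
t = L / v = 1330 / 0.7775 = 1711 d
   = 1711 / 365 = 4.69 yr

4.69 years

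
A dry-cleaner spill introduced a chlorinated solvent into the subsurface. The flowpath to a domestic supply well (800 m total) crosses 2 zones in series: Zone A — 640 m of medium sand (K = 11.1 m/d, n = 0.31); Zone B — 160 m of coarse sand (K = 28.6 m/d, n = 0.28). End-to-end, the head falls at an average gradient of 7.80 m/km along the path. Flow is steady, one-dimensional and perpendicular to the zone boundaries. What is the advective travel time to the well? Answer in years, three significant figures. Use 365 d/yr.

6.75 years

Steady 1-D flow in series ⇒ the Darcy flux q is identical in every zone and the zone head losses add (resistances L/K in series).
Σ(L/K) = 640/11.1 + 160/28.6 = 57.66 + 5.594 = 63.25 d
K_eq = L_total / Σ(L/K) = 800 / 63.25 = 12.65 m/d
q = K_eq · i = 12.65 × 0.0078 = 0.09865 m/d (same in every zone)
Zone A: v = q/n = 0.09865/0.31 = 0.3182 m/d → t_A = 640/0.3182 = 2011 d
Zone B: v = q/n = 0.09865/0.28 = 0.3523 m/d → t_B = 160/0.3523 = 454.1 d
Total t = 2011 + 454.1 = 2465 d
   = 2465 / 365 = 6.75 yr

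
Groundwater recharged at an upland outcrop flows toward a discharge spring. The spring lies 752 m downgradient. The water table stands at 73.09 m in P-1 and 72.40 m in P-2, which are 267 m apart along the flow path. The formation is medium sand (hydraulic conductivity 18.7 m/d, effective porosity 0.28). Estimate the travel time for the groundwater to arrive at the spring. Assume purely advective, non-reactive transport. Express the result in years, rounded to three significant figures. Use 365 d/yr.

Hydraulic gradient i = (73.09 − 72.40) / 267 = 0.69 / 267 = 0.002584
Darcy flux q = K·i = 18.7 × 0.002584 = 0.04833 m/d
v_s = q/n_e = 0.04833/0.28 = 0.1726 m/d
t = L / v = 752 / 0.1726 = 4357 d
   = 4357 / 365 = 11.9 yr

11.9 years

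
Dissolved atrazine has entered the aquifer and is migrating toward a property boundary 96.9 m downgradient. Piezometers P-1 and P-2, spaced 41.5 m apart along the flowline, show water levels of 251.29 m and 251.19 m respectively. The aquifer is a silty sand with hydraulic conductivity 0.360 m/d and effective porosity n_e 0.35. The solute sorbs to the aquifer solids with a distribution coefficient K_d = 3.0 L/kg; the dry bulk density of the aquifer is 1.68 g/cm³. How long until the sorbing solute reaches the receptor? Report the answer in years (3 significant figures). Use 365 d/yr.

1650 years

Hydraulic gradient i = (251.29 − 251.19) / 41.5 = 0.10 / 41.5 = 0.002410
Darcy flux q = K·i = 0.360 × 0.002410 = 8.675e-4 m/d
Average linear velocity = 8.675e-4 / 0.35 = 0.002478 m/d
Retardation R = 1 + ρ_b·K_d/n = 1 + 1.68×3.0/0.35 = 15.40
Contaminant velocity v_c = v/R = 0.002478/15.40 = 1.609e-4 m/d
t = L/v_c = 96.9/1.609e-4 = 602100 d
   = 602100/365 = 1650 yr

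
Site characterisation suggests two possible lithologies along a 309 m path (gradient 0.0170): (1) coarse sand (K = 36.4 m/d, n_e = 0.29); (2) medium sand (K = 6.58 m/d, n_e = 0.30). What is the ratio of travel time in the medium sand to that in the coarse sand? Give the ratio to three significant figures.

Unit 1 (coarse sand): v = 36.4×0.017/0.29 = 2.134 m/d, t = 309/2.134 = 144.8 d
Unit 2 (medium sand): v = 6.58×0.017/0.30 = 0.3729 m/d, t = 309/0.3729 = 828.7 d
t(medium sand) / t(coarse sand) = 828.7/144.8 = 5.72

5.72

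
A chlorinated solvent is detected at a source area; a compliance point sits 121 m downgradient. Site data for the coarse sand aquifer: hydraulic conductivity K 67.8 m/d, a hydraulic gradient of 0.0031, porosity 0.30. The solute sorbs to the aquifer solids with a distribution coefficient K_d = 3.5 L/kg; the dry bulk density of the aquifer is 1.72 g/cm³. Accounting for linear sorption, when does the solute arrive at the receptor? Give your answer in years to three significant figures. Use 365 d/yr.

Darcy flux q = K·i = 67.8 × 0.0031 = 0.2102 m/d
Seepage velocity v = q / n = 0.2102 / 0.30 = 0.7006 m/d
Retardation R = 1 + ρ_b·K_d/n = 1 + 1.72×3.5/0.30 = 21.07
Contaminant velocity v_c = v/R = 0.7006/21.07 = 0.03326 m/d
t = L/v_c = 121/0.03326 = 3638 d
   = 3638/365 = 9.97 yr

9.97 years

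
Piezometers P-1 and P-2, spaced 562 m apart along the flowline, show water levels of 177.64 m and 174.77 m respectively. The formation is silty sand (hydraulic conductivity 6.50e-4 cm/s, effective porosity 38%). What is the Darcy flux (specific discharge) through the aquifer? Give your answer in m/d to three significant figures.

Hydraulic gradient i = (177.64 − 174.77) / 562 = 2.87 / 562 = 0.005107
K = 6.50e-4 cm/s × 864 = 0.5616 m/d
Darcy flux q = K·i = 0.5616 × 0.005107 = 0.002868 m/d

0.00287 m/d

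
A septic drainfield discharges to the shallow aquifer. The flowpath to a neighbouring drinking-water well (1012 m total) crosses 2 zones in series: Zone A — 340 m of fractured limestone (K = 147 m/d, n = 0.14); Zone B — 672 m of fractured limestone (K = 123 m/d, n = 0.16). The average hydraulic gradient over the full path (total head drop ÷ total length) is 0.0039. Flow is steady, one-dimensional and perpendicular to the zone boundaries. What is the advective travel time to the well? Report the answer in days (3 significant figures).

306 days

Continuity: the same q passes through each zone, so ΔH = q·Σ(L_j/K_j) — the zones act as resistances in series.
Σ(L/K) = 340/147 + 672/123 = 2.313 + 5.463 = 7.776 d
K_eq = L_total / Σ(L/K) = 1012 / 7.776 = 130.1 m/d
q = K_eq · i = 130.1 × 0.0039 = 0.5075 m/d (same in every zone)
Zone A: v = q/n = 0.5075/0.14 = 3.625 m/d → t_A = 340/3.625 = 93.79 d
Zone B: v = q/n = 0.5075/0.16 = 3.172 m/d → t_B = 672/3.172 = 211.8 d
Total t = 93.79 + 211.8 = 305.6 d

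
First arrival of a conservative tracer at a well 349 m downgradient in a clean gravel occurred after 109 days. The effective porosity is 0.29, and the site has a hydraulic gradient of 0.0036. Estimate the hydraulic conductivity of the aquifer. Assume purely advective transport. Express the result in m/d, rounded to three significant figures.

258 m/d

v = L / t = 349 / 109 = 3.202 m/d
K = v · n / i = 3.202 × 0.29 / 0.0036 = 258 m/d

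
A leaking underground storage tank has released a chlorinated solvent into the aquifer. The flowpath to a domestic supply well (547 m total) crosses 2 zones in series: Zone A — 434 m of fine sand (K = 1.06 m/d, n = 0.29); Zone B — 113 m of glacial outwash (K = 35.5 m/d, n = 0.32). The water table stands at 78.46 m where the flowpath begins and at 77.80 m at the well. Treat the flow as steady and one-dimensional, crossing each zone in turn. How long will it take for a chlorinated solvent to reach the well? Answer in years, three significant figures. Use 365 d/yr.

Total head drop ΔH = 78.46 − 77.80 = 0.66 m
Continuity: the same q passes through each zone, so ΔH = q·Σ(L_j/K_j) — the zones act as resistances in series.
Σ(L/K) = 434/1.06 + 113/35.5 = 409.4 + 3.183 = 412.6 d
q = ΔH / Σ(L/K) = 0.66 / 412.6 = 0.001600 m/d (same in every zone)
Zone A: v = q/n = 0.001600/0.29 = 0.005516 m/d → t_A = 434/0.005516 = 78680 d
Zone B: v = q/n = 0.001600/0.32 = 0.004999 m/d → t_B = 113/0.004999 = 22610 d
Total t = 78680 + 22610 = 101300 d
   = 101300 / 365 = 278 yr

278 years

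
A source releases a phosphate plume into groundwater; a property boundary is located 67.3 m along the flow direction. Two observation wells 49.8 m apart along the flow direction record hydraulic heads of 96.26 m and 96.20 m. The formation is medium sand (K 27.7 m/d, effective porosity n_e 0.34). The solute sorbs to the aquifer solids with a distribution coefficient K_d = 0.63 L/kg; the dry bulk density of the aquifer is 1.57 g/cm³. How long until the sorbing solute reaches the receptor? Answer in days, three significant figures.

2680 days

Hydraulic gradient i = (96.26 − 96.20) / 49.8 = 0.06 / 49.8 = 0.001205
Specific discharge q = 27.7 × 0.001205 = 0.03337 m/d
v = Ki/n = 27.7·0.001205/0.34 = 0.09816 m/d
Retardation R = 1 + ρ_b·K_d/n = 1 + 1.57×0.63/0.34 = 3.909
Contaminant velocity v_c = v/R = 0.09816/3.909 = 0.02511 m/d
t = L/v_c = 67.3/0.02511 = 2680 d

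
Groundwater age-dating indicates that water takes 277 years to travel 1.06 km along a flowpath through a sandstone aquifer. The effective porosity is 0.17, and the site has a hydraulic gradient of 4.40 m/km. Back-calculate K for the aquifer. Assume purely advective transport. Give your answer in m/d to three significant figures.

t = 277 years = 101100 d
L = 1.06 km = 1060 m
v = L / t = 1060 / 101100 = 0.01048 m/d
K = v · n / i = 0.01048 × 0.17 / 0.0044 = 0.405 m/d

0.405 m/d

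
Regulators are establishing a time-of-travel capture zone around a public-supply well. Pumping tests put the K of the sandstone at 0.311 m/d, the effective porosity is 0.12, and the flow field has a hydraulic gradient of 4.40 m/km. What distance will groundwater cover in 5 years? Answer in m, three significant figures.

20.8 m

Specific discharge q = 0.311 × 0.0044 = 0.001368 m/d
Seepage velocity v = q / n = 0.001368 / 0.12 = 0.01140 m/d
T = 5 yr × 365 = 1825 d
L = v × T = 0.01140 × 1825 = 20.81 m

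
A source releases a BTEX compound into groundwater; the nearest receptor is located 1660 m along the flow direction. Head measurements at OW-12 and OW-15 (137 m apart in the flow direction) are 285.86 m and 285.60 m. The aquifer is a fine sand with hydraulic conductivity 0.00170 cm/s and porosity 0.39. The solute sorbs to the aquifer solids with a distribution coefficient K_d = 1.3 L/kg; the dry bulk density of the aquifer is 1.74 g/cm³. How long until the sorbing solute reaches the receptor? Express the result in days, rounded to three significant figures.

Hydraulic gradient i = (285.86 − 285.60) / 137 = 0.26 / 137 = 0.001898
K = 0.00170 cm/s × 864 = 1.469 m/d
q = Ki = 1.469 × 0.001898 = 0.002788 m/d
Seepage velocity v = q / n = 0.002788 / 0.39 = 0.007147 m/d
Retardation R = 1 + ρ_b·K_d/n = 1 + 1.74×1.3/0.39 = 6.800
Contaminant velocity v_c = v/R = 0.007147/6.800 = 0.001051 m/d
t = L/v_c = 1660/0.001051 = 1.579e6 d

1.58e6 days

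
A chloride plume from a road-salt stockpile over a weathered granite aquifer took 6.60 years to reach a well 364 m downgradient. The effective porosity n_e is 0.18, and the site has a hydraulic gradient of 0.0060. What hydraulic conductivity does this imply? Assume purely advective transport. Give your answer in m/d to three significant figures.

4.53 m/d

t = 6.60 years = 2409 d
v = L / t = 364 / 2409 = 0.1511 m/d
K = v · n / i = 0.1511 × 0.18 / 0.0060 = 4.53 m/d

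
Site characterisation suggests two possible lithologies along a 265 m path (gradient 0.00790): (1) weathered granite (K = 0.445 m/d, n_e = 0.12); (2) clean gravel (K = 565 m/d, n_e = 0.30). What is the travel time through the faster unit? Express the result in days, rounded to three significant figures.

Unit 1 (weathered granite): v = 0.445×0.0079/0.12 = 0.02930 m/d, t = 265/0.02930 = 9046 d
Unit 2 (clean gravel): v = 565×0.0079/0.30 = 14.88 m/d, t = 265/14.88 = 17.81 d
Faster unit: t = 17.8 d

17.8 days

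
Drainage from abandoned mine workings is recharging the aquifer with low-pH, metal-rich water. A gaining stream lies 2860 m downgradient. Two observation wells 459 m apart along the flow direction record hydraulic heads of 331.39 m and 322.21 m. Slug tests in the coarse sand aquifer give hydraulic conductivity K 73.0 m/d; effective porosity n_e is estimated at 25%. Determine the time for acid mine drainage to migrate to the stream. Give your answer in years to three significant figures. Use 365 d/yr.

1.34 years

Hydraulic gradient i = (331.39 − 322.21) / 459 = 9.18 / 459 = 0.02000
Darcy flux q = K·i = 73.0 × 0.02000 = 1.460 m/d
v_s = q/n_e = 1.460/0.25 = 5.840 m/d
t = L / v = 2860 / 5.840 = 489.7 d
   = 489.7 / 365 = 1.34 yr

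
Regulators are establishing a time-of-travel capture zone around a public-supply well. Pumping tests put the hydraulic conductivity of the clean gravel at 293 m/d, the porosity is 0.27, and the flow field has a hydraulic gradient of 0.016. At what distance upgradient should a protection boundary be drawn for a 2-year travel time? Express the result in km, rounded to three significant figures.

12.7 km

Specific discharge q = 293 × 0.016 = 4.688 m/d
Average linear velocity = 4.688 / 0.27 = 17.36 m/d
T = 2 yr × 365 = 730 d
L = v × T = 17.36 × 730 = 12670 m
   = 12.7 km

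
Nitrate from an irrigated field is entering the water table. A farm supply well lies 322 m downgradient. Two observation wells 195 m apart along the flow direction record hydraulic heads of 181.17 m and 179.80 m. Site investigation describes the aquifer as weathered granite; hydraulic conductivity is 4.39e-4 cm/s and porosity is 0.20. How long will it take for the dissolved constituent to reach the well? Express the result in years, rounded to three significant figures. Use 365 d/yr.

66.2 years

Hydraulic gradient i = (181.17 − 179.80) / 195 = 1.37 / 195 = 0.007026
K = 4.39e-4 cm/s × 864 = 0.3793 m/d
Darcy flux q = K·i = 0.3793 × 0.007026 = 0.002665 m/d
v_s = q/n_e = 0.002665/0.20 = 0.01332 m/d
t = L / v = 322 / 0.01332 = 24170 d
   = 24170 / 365 = 66.2 yr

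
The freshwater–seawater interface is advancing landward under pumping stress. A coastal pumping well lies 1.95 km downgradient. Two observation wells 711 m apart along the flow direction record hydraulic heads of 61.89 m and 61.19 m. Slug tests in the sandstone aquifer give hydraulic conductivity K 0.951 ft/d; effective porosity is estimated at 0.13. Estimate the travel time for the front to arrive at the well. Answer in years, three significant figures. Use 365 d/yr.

Hydraulic gradient i = (61.89 − 61.19) / 711 = 0.70 / 711 = 9.845e-4
K = 0.951 ft/d × 0.3048 = 0.2899 m/d
Darcy flux q = K·i = 0.2899 × 9.845e-4 = 2.854e-4 m/d
v_s = q/n_e = 2.854e-4/0.13 = 0.002195 m/d
L = 1.95 km = 1950 m
t = L / v = 1950 / 0.002195 = 888300 d
   = 888300 / 365 = 2430 yr

2430 years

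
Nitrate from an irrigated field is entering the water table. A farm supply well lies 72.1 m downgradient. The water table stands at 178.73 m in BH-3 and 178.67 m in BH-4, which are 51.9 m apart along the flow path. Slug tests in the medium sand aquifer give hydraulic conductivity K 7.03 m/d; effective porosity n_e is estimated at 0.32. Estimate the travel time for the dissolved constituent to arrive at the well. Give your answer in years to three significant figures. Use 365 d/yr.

Hydraulic gradient i = (178.73 − 178.67) / 51.9 = 0.06 / 51.9 = 0.001156
Darcy flux q = K·i = 7.03 × 0.001156 = 0.008127 m/d
Average linear velocity = 0.008127 / 0.32 = 0.02540 m/d
t = L / v = 72.1 / 0.02540 = 2839 d
   = 2839 / 365 = 7.78 yr

7.78 years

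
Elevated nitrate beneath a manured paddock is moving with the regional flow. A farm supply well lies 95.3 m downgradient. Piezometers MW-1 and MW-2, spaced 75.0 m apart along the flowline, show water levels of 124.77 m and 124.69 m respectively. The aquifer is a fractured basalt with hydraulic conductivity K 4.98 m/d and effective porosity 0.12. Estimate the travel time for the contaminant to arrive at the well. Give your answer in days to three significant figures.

Hydraulic gradient i = (124.77 − 124.69) / 75.0 = 0.08 / 75.0 = 0.001067
Specific discharge q = 4.98 × 0.001067 = 0.005312 m/d
v_s = q/n_e = 0.005312/0.12 = 0.04427 m/d
t = L / v = 95.3 / 0.04427 = 2153 d

2150 days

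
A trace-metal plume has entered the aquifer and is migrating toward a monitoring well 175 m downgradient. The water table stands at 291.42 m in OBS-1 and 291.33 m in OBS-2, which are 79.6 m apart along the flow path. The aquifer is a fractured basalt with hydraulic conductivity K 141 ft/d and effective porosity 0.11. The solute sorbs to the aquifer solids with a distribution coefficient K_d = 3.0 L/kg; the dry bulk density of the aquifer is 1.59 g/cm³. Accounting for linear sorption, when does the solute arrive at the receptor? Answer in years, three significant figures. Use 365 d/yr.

Hydraulic gradient i = (291.42 − 291.33) / 79.6 = 0.09 / 79.6 = 0.001131
K = 141 ft/d × 0.3048 = 42.98 m/d
q = Ki = 42.98 × 0.001131 = 0.04859 m/d
Average linear velocity = 0.04859 / 0.11 = 0.4417 m/d
Retardation R = 1 + ρ_b·K_d/n = 1 + 1.59×3.0/0.11 = 44.36
Contaminant velocity v_c = v/R = 0.4417/44.36 = 0.009957 m/d
t = L/v_c = 175/0.009957 = 17570 d
   = 17570/365 = 48.2 yr

48.2 years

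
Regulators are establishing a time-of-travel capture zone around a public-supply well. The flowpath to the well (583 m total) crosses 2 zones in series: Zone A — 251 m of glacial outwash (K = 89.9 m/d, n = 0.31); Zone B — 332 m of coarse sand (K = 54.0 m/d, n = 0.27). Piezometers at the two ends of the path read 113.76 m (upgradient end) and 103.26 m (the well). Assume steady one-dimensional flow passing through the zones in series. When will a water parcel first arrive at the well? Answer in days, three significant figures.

Total head drop ΔH = 113.76 − 103.26 = 10.50 m
Steady 1-D flow in series ⇒ the Darcy flux q is identical in every zone and the zone head losses add (resistances L/K in series).
Σ(L/K) = 251/89.9 + 332/54.0 = 2.792 + 6.148 = 8.940 d
q = ΔH / Σ(L/K) = 10.50 / 8.940 = 1.174 m/d (same in every zone)
Zone A: v = q/n = 1.174/0.31 = 3.789 m/d → t_A = 251/3.789 = 66.25 d
Zone B: v = q/n = 1.174/0.27 = 4.350 m/d → t_B = 332/4.350 = 76.32 d
Total t = 66.25 + 76.32 = 142.6 d

143 days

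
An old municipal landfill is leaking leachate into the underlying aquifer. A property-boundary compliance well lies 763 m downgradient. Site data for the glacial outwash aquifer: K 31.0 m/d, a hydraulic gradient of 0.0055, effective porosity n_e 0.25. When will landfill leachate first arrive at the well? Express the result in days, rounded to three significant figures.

1120 days

Darcy flux q = K·i = 31.0 × 0.0055 = 0.1705 m/d
Seepage velocity v = q / n = 0.1705 / 0.25 = 0.6820 m/d
t = L / v = 763 / 0.6820 = 1119 d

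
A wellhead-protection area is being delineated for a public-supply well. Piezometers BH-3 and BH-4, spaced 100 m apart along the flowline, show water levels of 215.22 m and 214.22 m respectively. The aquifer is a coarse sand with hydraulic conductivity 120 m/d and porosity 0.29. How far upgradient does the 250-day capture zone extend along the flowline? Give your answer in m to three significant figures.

1030 m

Hydraulic gradient i = (215.22 − 214.22) / 100 = 1.00 / 100 = 0.01000
q = Ki = 120 × 0.01000 = 1.200 m/d
v = Ki/n = 120·0.01000/0.29 = 4.138 m/d
L = v × T = 4.138 × 250 = 1034 m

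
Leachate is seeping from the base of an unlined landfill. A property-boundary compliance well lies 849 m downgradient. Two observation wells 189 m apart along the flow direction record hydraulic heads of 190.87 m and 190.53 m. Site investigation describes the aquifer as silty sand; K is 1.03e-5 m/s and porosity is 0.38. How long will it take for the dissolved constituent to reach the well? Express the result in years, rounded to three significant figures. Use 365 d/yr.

Hydraulic gradient i = (190.87 − 190.53) / 189 = 0.34 / 189 = 0.001799
K = 1.03e-5 m/s × 86400 s/d = 0.8899 m/d
Darcy flux q = K·i = 0.8899 × 0.001799 = 0.001601 m/d
Average linear velocity = 0.001601 / 0.38 = 0.004213 m/d
t = L / v = 849 / 0.004213 = 201500 d
   = 201500 / 365 = 552 yr

552 years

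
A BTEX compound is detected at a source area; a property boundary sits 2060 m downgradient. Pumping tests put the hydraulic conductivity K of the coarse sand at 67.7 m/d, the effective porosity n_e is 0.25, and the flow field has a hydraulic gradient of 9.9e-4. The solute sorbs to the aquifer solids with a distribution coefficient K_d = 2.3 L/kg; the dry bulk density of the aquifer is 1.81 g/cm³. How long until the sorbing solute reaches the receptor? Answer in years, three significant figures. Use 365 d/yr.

372 years

Specific discharge q = 67.7 × 9.9e-4 = 0.06702 m/d
Seepage velocity v = q / n = 0.06702 / 0.25 = 0.2681 m/d
Retardation R = 1 + ρ_b·K_d/n = 1 + 1.81×2.3/0.25 = 17.65
Contaminant velocity v_c = v/R = 0.2681/17.65 = 0.01519 m/d
t = L/v_c = 2060/0.01519 = 135600 d
   = 135600/365 = 372 yr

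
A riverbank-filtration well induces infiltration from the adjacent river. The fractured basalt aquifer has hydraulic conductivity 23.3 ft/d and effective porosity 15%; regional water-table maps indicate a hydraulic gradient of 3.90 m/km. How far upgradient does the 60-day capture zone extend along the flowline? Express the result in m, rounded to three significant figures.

K = 23.3 ft/d × 0.3048 = 7.102 m/d
Specific discharge q = 7.102 × 0.0039 = 0.02770 m/d
Seepage velocity v = q / n = 0.02770 / 0.15 = 0.1846 m/d
L = v × T = 0.1846 × 60 = 11.08 m

11.1 m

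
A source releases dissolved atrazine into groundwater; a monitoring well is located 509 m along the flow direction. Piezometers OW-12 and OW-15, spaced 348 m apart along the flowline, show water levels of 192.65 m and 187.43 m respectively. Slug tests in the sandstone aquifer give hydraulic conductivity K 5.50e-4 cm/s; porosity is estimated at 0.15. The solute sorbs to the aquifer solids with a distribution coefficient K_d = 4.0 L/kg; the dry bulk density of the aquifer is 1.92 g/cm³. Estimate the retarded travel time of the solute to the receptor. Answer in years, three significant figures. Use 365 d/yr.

Hydraulic gradient i = (192.65 − 187.43) / 348 = 5.22 / 348 = 0.01500
K = 5.50e-4 cm/s × 864 = 0.4752 m/d
Darcy flux q = K·i = 0.4752 × 0.01500 = 0.007128 m/d
Average linear velocity = 0.007128 / 0.15 = 0.04752 m/d
Retardation R = 1 + ρ_b·K_d/n = 1 + 1.92×4.0/0.15 = 52.20
Contaminant velocity v_c = v/R = 0.04752/52.20 = 9.103e-4 m/d
t = L/v_c = 509/9.103e-4 = 559100 d
   = 559100/365 = 1530 yr

1530 years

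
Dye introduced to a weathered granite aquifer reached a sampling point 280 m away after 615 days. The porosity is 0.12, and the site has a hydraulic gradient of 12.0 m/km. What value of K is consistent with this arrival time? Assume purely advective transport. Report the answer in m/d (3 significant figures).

v = L / t = 280 / 615 = 0.4553 m/d
K = v · n / i = 0.4553 × 0.12 / 0.012 = 4.55 m/d

4.55 m/d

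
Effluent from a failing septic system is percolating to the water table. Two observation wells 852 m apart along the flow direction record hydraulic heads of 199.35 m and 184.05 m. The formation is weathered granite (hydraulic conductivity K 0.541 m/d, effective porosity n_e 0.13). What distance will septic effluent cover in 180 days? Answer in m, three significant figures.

13.5 m

Hydraulic gradient i = (199.35 − 184.05) / 852 = 15.30 / 852 = 0.01796
Specific discharge q = 0.541 × 0.01796 = 0.009715 m/d
v = Ki/n = 0.541·0.01796/0.13 = 0.07473 m/d
L = v × T = 0.07473 × 180 = 13.45 m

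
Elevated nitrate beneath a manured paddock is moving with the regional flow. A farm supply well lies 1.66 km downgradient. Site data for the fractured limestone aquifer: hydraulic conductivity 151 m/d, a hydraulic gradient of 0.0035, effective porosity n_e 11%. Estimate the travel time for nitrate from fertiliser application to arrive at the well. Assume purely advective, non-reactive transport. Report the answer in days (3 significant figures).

q = Ki = 151 × 0.0035 = 0.5285 m/d
Average linear velocity = 0.5285 / 0.11 = 4.805 m/d
L = 1.66 km = 1660 m
t = L / v = 1660 / 4.805 = 345.5 d

346 days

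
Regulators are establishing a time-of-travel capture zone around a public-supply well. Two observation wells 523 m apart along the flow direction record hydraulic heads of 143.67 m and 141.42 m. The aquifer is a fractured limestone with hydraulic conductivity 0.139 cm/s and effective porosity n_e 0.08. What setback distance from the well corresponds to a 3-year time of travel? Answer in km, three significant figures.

Hydraulic gradient i = (143.67 − 141.42) / 523 = 2.25 / 523 = 0.004302
K = 0.139 cm/s × 864 = 120.1 m/d
Specific discharge q = 120.1 × 0.004302 = 0.5167 m/d
Average linear velocity = 0.5167 / 0.08 = 6.458 m/d
T = 3 yr × 365 = 1095 d
L = v × T = 6.458 × 1095 = 7072 m
   = 7.07 km

7.07 km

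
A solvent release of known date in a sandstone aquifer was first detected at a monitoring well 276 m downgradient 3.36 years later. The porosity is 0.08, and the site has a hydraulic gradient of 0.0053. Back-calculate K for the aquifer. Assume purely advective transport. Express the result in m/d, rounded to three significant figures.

t = 3.36 years = 1226 d
v = L / t = 276 / 1226 = 0.2250 m/d
K = v · n / i = 0.2250 × 0.08 / 0.0053 = 3.40 m/d

3.40 m/d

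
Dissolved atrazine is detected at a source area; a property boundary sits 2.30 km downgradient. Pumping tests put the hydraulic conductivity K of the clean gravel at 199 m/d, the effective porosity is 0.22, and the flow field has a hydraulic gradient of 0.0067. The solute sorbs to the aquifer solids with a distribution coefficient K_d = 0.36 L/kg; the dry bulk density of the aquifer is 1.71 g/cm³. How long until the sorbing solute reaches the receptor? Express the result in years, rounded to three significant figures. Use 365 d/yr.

Darcy flux q = K·i = 199 × 0.0067 = 1.333 m/d
Seepage velocity v = q / n = 1.333 / 0.22 = 6.060 m/d
Retardation R = 1 + ρ_b·K_d/n = 1 + 1.71×0.36/0.22 = 3.798
Contaminant velocity v_c = v/R = 6.060/3.798 = 1.596 m/d
L = 2.30 km = 2300 m
t = L/v_c = 2300/1.596 = 1441 d
   = 1441/365 = 3.95 yr

3.95 years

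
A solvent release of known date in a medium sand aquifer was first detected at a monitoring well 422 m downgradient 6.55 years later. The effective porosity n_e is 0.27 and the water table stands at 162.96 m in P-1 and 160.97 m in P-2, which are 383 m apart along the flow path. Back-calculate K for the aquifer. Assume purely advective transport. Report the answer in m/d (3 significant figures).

Hydraulic gradient i = (162.96 − 160.97) / 383 = 1.99 / 383 = 0.005196
t = 6.55 years = 2391 d
v = L / t = 422 / 2391 = 0.1765 m/d
K = v · n / i = 0.1765 × 0.27 / 0.005196 = 9.17 m/d

9.17 m/d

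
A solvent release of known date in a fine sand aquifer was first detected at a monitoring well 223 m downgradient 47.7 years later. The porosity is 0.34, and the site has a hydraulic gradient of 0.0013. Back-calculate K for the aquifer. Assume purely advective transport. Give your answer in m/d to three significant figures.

t = 47.7 years = 17410 d
v = L / t = 223 / 17410 = 0.01281 m/d
K = v · n / i = 0.01281 × 0.34 / 0.0013 = 3.35 m/d

3.35 m/d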